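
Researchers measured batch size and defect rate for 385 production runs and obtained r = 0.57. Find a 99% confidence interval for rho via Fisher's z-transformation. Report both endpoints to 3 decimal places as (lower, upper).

(0.474, 0.652)

z_r = atanh(0.57) = 0.647523;  SE = 1/√(n−3) = 1/√382 = 0.051164
z-limits: 0.647523 ± 2.576·0.051164 = 0.647523 ± 0.131798 = [0.515725, 0.779321]
ρ-limits: (tanh 0.515725, tanh 0.779321) = (0.474, 0.652)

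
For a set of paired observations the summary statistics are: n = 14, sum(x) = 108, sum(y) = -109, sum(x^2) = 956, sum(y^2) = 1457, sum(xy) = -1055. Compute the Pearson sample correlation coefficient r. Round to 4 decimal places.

Numerator: nΣxy − (Σx)(Σy) = 14·(-1055) − (108)(-109) = -2998
Denominator: √[(nΣx²−(Σx)²)(nΣy²−(Σy)²)]
  nΣx²−(Σx)² = 14·956 − 11664 = 1720;  nΣy²−(Σy)² = 14·1457 − 11881 = 8517
  √(1720·8517) = √14649240 = 3827.4326
r = -2998 / 3827.4326 = -0.7833

-0.7833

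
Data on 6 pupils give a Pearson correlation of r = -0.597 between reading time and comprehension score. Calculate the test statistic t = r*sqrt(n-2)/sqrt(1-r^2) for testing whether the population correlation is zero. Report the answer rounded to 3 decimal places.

t = r·√(n−2) / √(1−r²) with r = -0.597, n = 6
  = -0.597·√4 / √(1 − 0.356409)
  = -0.597·2.000000 / 0.802241
  = -1.194000 / 0.802241 = -1.488

-1.488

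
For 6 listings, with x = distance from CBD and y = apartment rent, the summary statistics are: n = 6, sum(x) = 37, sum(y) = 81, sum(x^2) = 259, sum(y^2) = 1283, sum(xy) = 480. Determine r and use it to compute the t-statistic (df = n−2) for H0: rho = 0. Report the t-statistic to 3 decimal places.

S_xy = nΣxy − ΣxΣy = 6·480 − 37·81 = 2880 − 2997 = -117
S_xx = nΣx² − (Σx)² = 6·259 − 37² = 1554 − 1369 = 185
S_yy = nΣy² − (Σy)² = 6·1283 − 81² = 7698 − 6561 = 1137
r = S_xy / √(S_xx·S_yy) = -117 / √(185·1137) = -117 / √210345 = -117 / 458.6338 = -0.2551
t = r·√(n−2)/√(1−r²) = -0.2551·√4 / √(1−0.065076) = -0.510200 / 0.966915 = -0.528

-0.528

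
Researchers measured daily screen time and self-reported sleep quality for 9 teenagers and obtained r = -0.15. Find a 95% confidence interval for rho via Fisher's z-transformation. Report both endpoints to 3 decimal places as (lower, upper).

(-0.740, 0.571)

z_r = atanh(-0.15) = -0.151140;  SE = 1/√(n−3) = 1/√6 = 0.408248
z-limits: -0.151140 ± 1.960·0.408248 = -0.151140 ± 0.800166 = [-0.951306, 0.649026]
ρ-limits: (tanh -0.951306, tanh 0.649026) = (-0.740, 0.571)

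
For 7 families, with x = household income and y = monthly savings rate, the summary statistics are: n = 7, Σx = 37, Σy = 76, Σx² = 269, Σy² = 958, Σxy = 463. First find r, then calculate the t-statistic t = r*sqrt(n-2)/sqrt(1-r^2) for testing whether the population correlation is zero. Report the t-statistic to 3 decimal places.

1.769

Numerator: nΣxy − (Σx)(Σy) = 7·463 − (37)(76) = 429
Denominator: √[(nΣx²−(Σx)²)(nΣy²−(Σy)²)]
  nΣx²−(Σx)² = 7·269 − 1369 = 514;  nΣy²−(Σy)² = 7·958 − 5776 = 930
  √(514·930) = √478020 = 691.3899
r = 429 / 691.3899 = 0.6205
t = r·√(n−2)/√(1−r²) = 0.6205·√5 / √(1−0.385020) = 1.387480 / 0.784207 = 1.769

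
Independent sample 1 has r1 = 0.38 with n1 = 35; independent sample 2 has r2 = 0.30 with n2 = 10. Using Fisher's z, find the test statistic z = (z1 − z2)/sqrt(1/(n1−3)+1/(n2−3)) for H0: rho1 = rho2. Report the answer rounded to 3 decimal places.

0.217

z1 = atanh(0.38) = 0.400060,  z2 = atanh(0.30) = 0.309520
SE = √(1/(n1−3) + 1/(n2−3)) = √(1/32 + 1/7) = √(0.0312500 + 0.1428571) = √0.1741071 = 0.417261
z = (z1 − z2)/SE = (0.400060 − 0.309520) / 0.417261 = 0.090540 / 0.417261 = 0.217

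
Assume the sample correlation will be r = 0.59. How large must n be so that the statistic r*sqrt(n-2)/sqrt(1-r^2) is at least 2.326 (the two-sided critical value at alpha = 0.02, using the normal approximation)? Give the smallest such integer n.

13

Need r·√(n−2)/√(1−r²) ≥ 2.326
√(n−2) ≥ 2.326·√(1−0.3481) / 0.59 = 2.326·0.807403 / 0.59 = 3.1831
n−2 ≥ 10.1321  ⇒  n ≥ 12.1321
Smallest integer n = 13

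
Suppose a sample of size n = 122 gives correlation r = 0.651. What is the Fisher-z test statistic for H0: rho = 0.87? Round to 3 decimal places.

-6.066

Fisher z: atanh(0.651) = 0.777032, atanh(0.87) = 1.333080
z = (z_r − z_0)·√(n−3) = (0.777032 − 1.333080)·√119 = -0.556048 · 10.908712 = -6.066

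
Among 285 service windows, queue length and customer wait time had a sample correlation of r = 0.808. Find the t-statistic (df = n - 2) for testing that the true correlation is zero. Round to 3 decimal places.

23.070

t = r·√(n−2) / √(1−r²) with r = 0.808, n = 285
  = 0.808·√283 / √(1 − 0.652864)
  = 0.808·16.822604 / 0.589182
  = 13.592664 / 0.589182 = 23.070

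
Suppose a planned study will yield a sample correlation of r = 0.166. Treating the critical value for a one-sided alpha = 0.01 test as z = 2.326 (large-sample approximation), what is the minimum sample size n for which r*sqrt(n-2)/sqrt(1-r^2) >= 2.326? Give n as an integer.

193

r√(n−2)/√(1−r²) ≥ 2.326  ⇔  n−2 ≥ (2.326)²·(1−r²)/r²
(1−r²)/r² = (1−0.027556)/0.027556 = 35.2897
n ≥ 2 + 5.410276·35.2897 = 2 + 190.9270 = 192.9270
⌈192.9270⌉ = 193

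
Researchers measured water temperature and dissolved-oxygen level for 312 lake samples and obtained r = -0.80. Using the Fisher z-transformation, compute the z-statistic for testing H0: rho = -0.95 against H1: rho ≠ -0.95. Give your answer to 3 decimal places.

12.888

z_r = atanh(-0.80) = -1.098612,  z_0 = atanh(-0.95) = -1.831781
SE = 1/√(n−3) = 1/√309 = 0.056888
z = (z_r − z_0)/SE = (-1.098612 − (-1.831781)) / 0.056888 = 0.733169 / 0.056888 = 12.888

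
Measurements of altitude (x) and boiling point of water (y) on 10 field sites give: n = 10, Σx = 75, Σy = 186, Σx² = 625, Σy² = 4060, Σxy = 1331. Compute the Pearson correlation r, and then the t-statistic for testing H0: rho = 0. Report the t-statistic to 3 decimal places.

S_xy = nΣxy − ΣxΣy = 10·1331 − 75·186 = 13310 − 13950 = -640
S_xx = nΣx² − (Σx)² = 10·625 − 75² = 6250 − 5625 = 625
S_yy = nΣy² − (Σy)² = 10·4060 − 186² = 40600 − 34596 = 6004
r = S_xy / √(S_xx·S_yy) = -640 / √(625·6004) = -640 / √3752500 = -640 / 1937.1371 = -0.3304
t = r·√(n−2)/√(1−r²) = -0.3304·√8 / √(1−0.109164) = -0.934512 / 0.943841 = -0.990

-0.990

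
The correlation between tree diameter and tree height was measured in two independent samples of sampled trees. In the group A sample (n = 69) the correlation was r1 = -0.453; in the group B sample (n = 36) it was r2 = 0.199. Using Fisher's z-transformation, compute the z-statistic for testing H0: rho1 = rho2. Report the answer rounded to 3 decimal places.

-3.237

Fisher z-transforms: z1 = atanh(-0.453) = -0.488468, z2 = atanh(0.199) = 0.201691; difference d = -0.690159
Var(d) = 1/66 + 1/33 = 0.0151515 + 0.0303030 = 0.0454545
z = d/√Var(d) = -0.690159 / √0.0454545 = -0.690159 / 0.213201 = -3.237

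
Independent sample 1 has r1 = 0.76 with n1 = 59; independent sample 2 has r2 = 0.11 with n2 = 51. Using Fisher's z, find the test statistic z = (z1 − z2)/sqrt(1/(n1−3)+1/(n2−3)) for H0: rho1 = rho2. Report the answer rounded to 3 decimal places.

z1 = atanh(0.76) = 0.996215,  z2 = atanh(0.11) = 0.110447
SE = √(1/(n1−3) + 1/(n2−3)) = √(1/56 + 1/48) = √(0.0178571 + 0.0208333) = √0.0386904 = 0.196699
z = (z1 − z2)/SE = (0.996215 − 0.110447) / 0.196699 = 0.885768 / 0.196699 = 4.503

4.503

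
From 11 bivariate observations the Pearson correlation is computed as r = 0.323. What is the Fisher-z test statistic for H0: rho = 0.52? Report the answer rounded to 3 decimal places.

Fisher z: atanh(0.323) = 0.334993, atanh(0.52) = 0.576340
z = (z_r − z_0)·√(n−3) = (0.334993 − 0.576340)·√8 = -0.241347 · 2.828427 = -0.683

-0.683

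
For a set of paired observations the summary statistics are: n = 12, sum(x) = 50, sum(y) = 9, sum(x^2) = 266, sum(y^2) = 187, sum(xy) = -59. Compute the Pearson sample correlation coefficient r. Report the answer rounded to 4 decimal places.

-0.9465

Numerator: nΣxy − (Σx)(Σy) = 12·(-59) − (50)(9) = -1158
Denominator: √[(nΣx²−(Σx)²)(nΣy²−(Σy)²)]
  nΣx²−(Σx)² = 12·266 − 2500 = 692;  nΣy²−(Σy)² = 12·187 − 81 = 2163
  √(692·2163) = √1496796 = 1223.4361
r = -1158 / 1223.4361 = -0.9465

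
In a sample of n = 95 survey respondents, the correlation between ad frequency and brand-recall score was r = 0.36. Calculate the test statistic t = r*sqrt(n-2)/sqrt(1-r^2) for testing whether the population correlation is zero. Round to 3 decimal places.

1 − r² = 1 − 0.1296 = 0.8704;  √(1−r²) = 0.932952
√(n−2) = √93 = 9.643651
t = r·√(n−2)/√(1−r²) = 0.36 · 9.643651 / 0.932952 = 3.721

3.721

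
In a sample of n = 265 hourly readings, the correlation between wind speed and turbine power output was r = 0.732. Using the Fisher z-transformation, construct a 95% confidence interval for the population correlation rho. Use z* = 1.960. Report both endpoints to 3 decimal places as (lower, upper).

(0.671, 0.783)

Fisher z: z_r = atanh(r) = ½·ln((1+0.732)/(1−0.732)) = 0.933023
SE(z) = 1/√(n−3) = 1/√262 = 0.061780
95% ⇒ z* = 1.960; margin = 1.960·0.061780 = 0.121089
CI on z-scale: (0.811934, 1.054112)
Back-transform: tanh(0.811934) = 0.670656, tanh(1.054112) = 0.783400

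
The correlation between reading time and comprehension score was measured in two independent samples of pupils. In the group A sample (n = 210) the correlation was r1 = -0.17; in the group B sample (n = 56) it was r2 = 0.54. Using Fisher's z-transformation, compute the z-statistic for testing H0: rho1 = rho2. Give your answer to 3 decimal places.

-5.040

z1 = atanh(-0.17) = -0.171667,  z2 = atanh(0.54) = 0.604156
SE = √(1/(n1−3) + 1/(n2−3)) = √(1/207 + 1/53) = √(0.0048309 + 0.0188679) = √0.0236988 = 0.153944
z = (z1 − z2)/SE = (-0.171667 − 0.604156) / 0.153944 = -0.775823 / 0.153944 = -5.040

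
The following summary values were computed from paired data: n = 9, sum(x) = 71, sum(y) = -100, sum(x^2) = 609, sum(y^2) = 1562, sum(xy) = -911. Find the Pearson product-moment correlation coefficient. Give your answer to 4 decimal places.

-0.8225

S_xy = nΣxy − ΣxΣy = 9·(-911) − 71·(-100) = -8199 − (-7100) = -1099
S_xx = nΣx² − (Σx)² = 9·609 − 71² = 5481 − 5041 = 440
S_yy = nΣy² − (Σy)² = 9·1562 − (-100)² = 14058 − 10000 = 4058
r = S_xy / √(S_xx·S_yy) = -1099 / √(440·4058) = -1099 / √1785520 = -1099 / 1336.2335 = -0.8225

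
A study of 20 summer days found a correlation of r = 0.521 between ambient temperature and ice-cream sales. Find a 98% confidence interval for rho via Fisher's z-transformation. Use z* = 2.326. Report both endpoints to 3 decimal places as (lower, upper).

(0.014, 0.815)

z_r = atanh(0.521) = 0.577711;  SE = 1/√(n−3) = 1/√17 = 0.242536
z-limits: 0.577711 ± 2.326·0.242536 = 0.577711 ± 0.564139 = [0.013572, 1.141850]
ρ-limits: (tanh 0.013572, tanh 1.141850) = (0.014, 0.815)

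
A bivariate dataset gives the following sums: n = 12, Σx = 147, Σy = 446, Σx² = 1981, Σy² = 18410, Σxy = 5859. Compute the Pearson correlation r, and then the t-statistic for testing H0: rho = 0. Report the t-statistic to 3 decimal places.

Numerator: nΣxy − (Σx)(Σy) = 12·5859 − (147)(446) = 4746
Denominator: √[(nΣx²−(Σx)²)(nΣy²−(Σy)²)]
  nΣx²−(Σx)² = 12·1981 − 21609 = 2163;  nΣy²−(Σy)² = 12·18410 − 198916 = 22004
  √(2163·22004) = √47594652 = 6898.8877
r = 4746 / 6898.8877 = 0.6879
t = r·√(n−2)/√(1−r²) = 0.6879·√10 / √(1−0.473206) = 2.175331 / 0.725806 = 2.997

2.997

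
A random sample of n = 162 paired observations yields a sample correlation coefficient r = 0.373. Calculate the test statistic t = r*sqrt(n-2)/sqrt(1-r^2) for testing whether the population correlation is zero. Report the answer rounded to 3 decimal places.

5.085

t = r·√(n−2) / √(1−r²) with r = 0.373, n = 162
  = 0.373·√160 / √(1 − 0.139129)
  = 0.373·12.649111 / 0.927831
  = 4.718118 / 0.927831 = 5.085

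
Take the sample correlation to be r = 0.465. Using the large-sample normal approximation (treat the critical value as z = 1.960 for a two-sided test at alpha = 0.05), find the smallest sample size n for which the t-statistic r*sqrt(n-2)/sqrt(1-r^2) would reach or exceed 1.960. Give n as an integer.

r√(n−2)/√(1−r²) ≥ 1.960  ⇔  n−2 ≥ (1.960)²·(1−r²)/r²
(1−r²)/r² = (1−0.216225)/0.216225 = 3.6248
n ≥ 2 + 3.8416·3.6248 = 2 + 13.9250 = 15.9250
⌈15.9250⌉ = 16

16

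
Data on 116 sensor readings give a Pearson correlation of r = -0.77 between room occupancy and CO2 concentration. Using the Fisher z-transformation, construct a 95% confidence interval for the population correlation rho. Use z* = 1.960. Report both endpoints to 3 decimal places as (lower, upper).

(-0.835, -0.684)

Fisher z: z_r = atanh(r) = ½·ln((1+(-0.77))/(1−(-0.77))) = -1.020328
SE(z) = 1/√(n−3) = 1/√113 = 0.094072
95% ⇒ z* = 1.960; margin = 1.960·0.094072 = 0.184381
CI on z-scale: (-1.204709, -0.835947)
Back-transform: tanh(-1.204709) = -0.835085, tanh(-0.835947) = -0.683656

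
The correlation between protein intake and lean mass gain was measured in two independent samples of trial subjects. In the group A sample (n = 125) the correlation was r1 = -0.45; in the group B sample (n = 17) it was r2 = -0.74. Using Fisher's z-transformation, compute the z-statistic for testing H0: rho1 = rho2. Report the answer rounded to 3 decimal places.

Fisher z-transforms: z1 = atanh(-0.45) = -0.484700, z2 = atanh(-0.74) = -0.950479; difference d = 0.465779
Var(d) = 1/122 + 1/14 = 0.0081967 + 0.0714286 = 0.0796253
z = d/√Var(d) = 0.465779 / √0.0796253 = 0.465779 / 0.282180 = 1.651

1.651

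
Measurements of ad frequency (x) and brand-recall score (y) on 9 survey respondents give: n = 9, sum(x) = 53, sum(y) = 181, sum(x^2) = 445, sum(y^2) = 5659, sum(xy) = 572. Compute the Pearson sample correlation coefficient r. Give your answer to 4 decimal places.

-0.9535

S_xy = nΣxy − ΣxΣy = 9·572 − 53·181 = 5148 − 9593 = -4445
S_xx = nΣx² − (Σx)² = 9·445 − 53² = 4005 − 2809 = 1196
S_yy = nΣy² − (Σy)² = 9·5659 − 181² = 50931 − 32761 = 18170
r = S_xy / √(S_xx·S_yy) = -4445 / √(1196·18170) = -4445 / √21731320 = -4445 / 4661.6864 = -0.9535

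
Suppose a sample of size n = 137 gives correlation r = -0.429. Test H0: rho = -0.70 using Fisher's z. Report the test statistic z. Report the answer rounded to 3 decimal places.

4.730

Fisher z: atanh(-0.429) = -0.458670, atanh(-0.70) = -0.867301
z = (z_r − z_0)·√(n−3) = (-0.458670 − (-0.867301))·√134 = 0.408631 · 11.575837 = 4.730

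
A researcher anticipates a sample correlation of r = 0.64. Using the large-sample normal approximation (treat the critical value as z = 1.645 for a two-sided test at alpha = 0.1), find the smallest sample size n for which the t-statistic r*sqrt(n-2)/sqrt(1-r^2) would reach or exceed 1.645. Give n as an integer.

r√(n−2)/√(1−r²) ≥ 1.645  ⇔  n−2 ≥ (1.645)²·(1−r²)/r²
(1−r²)/r² = (1−0.4096)/0.4096 = 1.4414
n ≥ 2 + 2.706025·1.4414 = 2 + 3.9005 = 5.9005
⌈5.9005⌉ = 6

6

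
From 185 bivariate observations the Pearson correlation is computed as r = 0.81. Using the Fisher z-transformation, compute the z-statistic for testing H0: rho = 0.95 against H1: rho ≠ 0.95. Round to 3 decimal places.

Fisher z: atanh(0.81) = 1.127029, atanh(0.95) = 1.831781
z = (z_r − z_0)·√(n−3) = (1.127029 − 1.831781)·√182 = -0.704752 · 13.490738 = -9.508

-9.508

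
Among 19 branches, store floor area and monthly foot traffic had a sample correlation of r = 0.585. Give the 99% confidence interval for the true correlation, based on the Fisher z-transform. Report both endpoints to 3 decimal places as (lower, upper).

(0.026, 0.865)

Fisher z: z_r = atanh(r) = ½·ln((1+0.585)/(1−0.585)) = 0.670031
SE(z) = 1/√(n−3) = 1/√16 = 0.250000
99% ⇒ z* = 2.576; margin = 2.576·0.250000 = 0.644000
CI on z-scale: (0.026031, 1.314031)
Back-transform: tanh(0.026031) = 0.026025, tanh(1.314031) = 0.865292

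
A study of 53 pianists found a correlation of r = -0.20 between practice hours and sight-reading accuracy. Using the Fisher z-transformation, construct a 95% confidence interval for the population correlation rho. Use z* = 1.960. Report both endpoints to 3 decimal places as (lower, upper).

(-0.446, 0.074)

Fisher z: z_r = atanh(r) = ½·ln((1+(-0.20))/(1−(-0.20))) = -0.202733
SE(z) = 1/√(n−3) = 1/√50 = 0.141421
95% ⇒ z* = 1.960; margin = 1.960·0.141421 = 0.277185
CI on z-scale: (-0.479918, 0.074452)
Back-transform: tanh(-0.479918) = -0.446178, tanh(0.074452) = 0.074315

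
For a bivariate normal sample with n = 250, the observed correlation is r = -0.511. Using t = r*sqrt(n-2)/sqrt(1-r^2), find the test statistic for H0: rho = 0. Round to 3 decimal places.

1 − r² = 1 − 0.261121 = 0.738879;  √(1−r²) = 0.859581
√(n−2) = √248 = 15.748016
t = r·√(n−2)/√(1−r²) = -0.511 · 15.748016 / 0.859581 = -9.362

-9.362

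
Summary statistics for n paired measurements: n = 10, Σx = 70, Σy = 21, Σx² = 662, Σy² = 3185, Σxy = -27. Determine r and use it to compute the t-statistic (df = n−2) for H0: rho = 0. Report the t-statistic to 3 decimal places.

-0.689

S_xy = nΣxy − ΣxΣy = 10·(-27) − 70·21 = -270 − 1470 = -1740
S_xx = nΣx² − (Σx)² = 10·662 − 70² = 6620 − 4900 = 1720
S_yy = nΣy² − (Σy)² = 10·3185 − 21² = 31850 − 441 = 31409
r = S_xy / √(S_xx·S_yy) = -1740 / √(1720·31409) = -1740 / √54023480 = -1740 / 7350.0667 = -0.2367
t = r·√(n−2)/√(1−r²) = -0.2367·√8 / √(1−0.056027) = -0.669489 / 0.971583 = -0.689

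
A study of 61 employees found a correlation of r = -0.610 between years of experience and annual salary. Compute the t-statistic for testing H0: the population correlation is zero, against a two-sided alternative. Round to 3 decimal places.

t = r·√(n−2) / √(1−r²) with r = -0.610, n = 61
  = -0.610·√59 / √(1 − 0.372100)
  = -0.610·7.681146 / 0.792401
  = -4.685499 / 0.792401 = -5.913

-5.913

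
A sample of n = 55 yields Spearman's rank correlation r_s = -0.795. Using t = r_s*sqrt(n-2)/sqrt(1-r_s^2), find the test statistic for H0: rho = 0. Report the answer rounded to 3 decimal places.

-9.541

t = r_s·√(n−2) / √(1−r_s²) with r_s = -0.795, n = 55
  = -0.795·√53 / √(1 − 0.632025)
  = -0.795·7.280110 / 0.606609
  = -5.787687 / 0.606609 = -9.541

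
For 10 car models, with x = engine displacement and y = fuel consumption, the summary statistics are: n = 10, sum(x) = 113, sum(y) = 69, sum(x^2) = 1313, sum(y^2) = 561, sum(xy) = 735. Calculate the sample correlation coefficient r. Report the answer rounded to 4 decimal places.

Numerator: nΣxy − (Σx)(Σy) = 10·735 − (113)(69) = -447
Denominator: √[(nΣx²−(Σx)²)(nΣy²−(Σy)²)]
  nΣx²−(Σx)² = 10·1313 − 12769 = 361;  nΣy²−(Σy)² = 10·561 − 4761 = 849
  √(361·849) = √306489 = 553.6145
r = -447 / 553.6145 = -0.8074

-0.8074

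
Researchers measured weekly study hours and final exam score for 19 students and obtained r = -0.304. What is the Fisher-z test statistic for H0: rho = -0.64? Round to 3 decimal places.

z_r = atanh(-0.304) = -0.313921,  z_0 = atanh(-0.64) = -0.758174
SE = 1/√(n−3) = 1/√16 = 0.250000
z = (z_r − z_0)/SE = (-0.313921 − (-0.758174)) / 0.250000 = 0.444253 / 0.250000 = 1.777

1.777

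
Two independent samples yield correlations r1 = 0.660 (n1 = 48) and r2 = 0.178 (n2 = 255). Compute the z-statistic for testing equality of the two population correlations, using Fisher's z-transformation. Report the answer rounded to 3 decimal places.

3.787

Fisher z-transforms: z1 = atanh(0.660) = 0.792814, z2 = atanh(0.178) = 0.179916; difference d = 0.612898
Var(d) = 1/45 + 1/252 = 0.0222222 + 0.0039683 = 0.0261905
z = d/√Var(d) = 0.612898 / √0.0261905 = 0.612898 / 0.161835 = 3.787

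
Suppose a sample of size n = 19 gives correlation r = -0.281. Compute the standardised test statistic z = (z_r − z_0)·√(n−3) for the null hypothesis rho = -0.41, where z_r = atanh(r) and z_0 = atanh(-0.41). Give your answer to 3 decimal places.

z_r = atanh(-0.281) = -0.288767,  z_0 = atanh(-0.41) = -0.435611
SE = 1/√(n−3) = 1/√16 = 0.250000
z = (z_r − z_0)/SE = (-0.288767 − (-0.435611)) / 0.250000 = 0.146844 / 0.250000 = 0.587

0.587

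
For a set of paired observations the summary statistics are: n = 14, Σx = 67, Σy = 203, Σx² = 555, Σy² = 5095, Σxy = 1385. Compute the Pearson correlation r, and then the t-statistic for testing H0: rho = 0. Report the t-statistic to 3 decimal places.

2.481

S_xy = nΣxy − ΣxΣy = 14·1385 − 67·203 = 19390 − 13601 = 5789
S_xx = nΣx² − (Σx)² = 14·555 − 67² = 7770 − 4489 = 3281
S_yy = nΣy² − (Σy)² = 14·5095 − 203² = 71330 − 41209 = 30121
r = S_xy / √(S_xx·S_yy) = 5789 / √(3281·30121) = 5789 / √98827001 = 5789 / 9941.1770 = 0.5823
t = r·√(n−2)/√(1−r²) = 0.5823·√12 / √(1−0.339073) = 2.017146 / 0.812974 = 2.481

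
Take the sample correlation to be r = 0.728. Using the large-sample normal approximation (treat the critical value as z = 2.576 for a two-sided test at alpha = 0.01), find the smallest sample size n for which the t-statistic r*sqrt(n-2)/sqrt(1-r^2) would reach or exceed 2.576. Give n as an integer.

r√(n−2)/√(1−r²) ≥ 2.576  ⇔  n−2 ≥ (2.576)²·(1−r²)/r²
(1−r²)/r² = (1−0.529984)/0.529984 = 0.8868
n ≥ 2 + 6.635776·0.8868 = 2 + 5.8846 = 7.8846
⌈7.8846⌉ = 8

8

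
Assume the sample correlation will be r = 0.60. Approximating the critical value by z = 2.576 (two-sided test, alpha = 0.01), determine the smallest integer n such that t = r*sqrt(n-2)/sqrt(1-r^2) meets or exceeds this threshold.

r√(n−2)/√(1−r²) ≥ 2.576  ⇔  n−2 ≥ (2.576)²·(1−r²)/r²
(1−r²)/r² = (1−0.3600)/0.3600 = 1.7778
n ≥ 2 + 6.635776·1.7778 = 2 + 11.7971 = 13.7971
⌈13.7971⌉ = 14

14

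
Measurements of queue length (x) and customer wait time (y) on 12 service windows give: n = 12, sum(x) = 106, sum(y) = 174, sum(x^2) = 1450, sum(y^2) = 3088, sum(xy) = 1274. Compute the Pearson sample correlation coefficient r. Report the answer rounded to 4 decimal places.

S_xy = nΣxy − ΣxΣy = 12·1274 − 106·174 = 15288 − 18444 = -3156
S_xx = nΣx² − (Σx)² = 12·1450 − 106² = 17400 − 11236 = 6164
S_yy = nΣy² − (Σy)² = 12·3088 − 174² = 37056 − 30276 = 6780
r = S_xy / √(S_xx·S_yy) = -3156 / √(6164·6780) = -3156 / √41791920 = -3156 / 6464.6670 = -0.4882

-0.4882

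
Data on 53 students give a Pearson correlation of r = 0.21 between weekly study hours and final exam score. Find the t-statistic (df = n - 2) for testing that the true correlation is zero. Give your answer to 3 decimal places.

1 − r² = 1 − 0.0441 = 0.9559;  √(1−r²) = 0.977701
√(n−2) = √51 = 7.141428
t = r·√(n−2)/√(1−r²) = 0.21 · 7.141428 / 0.977701 = 1.534

1.534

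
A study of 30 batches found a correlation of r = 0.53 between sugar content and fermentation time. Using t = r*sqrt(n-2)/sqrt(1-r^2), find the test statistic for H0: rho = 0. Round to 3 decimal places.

t = r·√(n−2) / √(1−r²) with r = 0.53, n = 30
  = 0.53·√28 / √(1 − 0.2809)
  = 0.53·5.291503 / 0.847998
  = 2.804497 / 0.847998 = 3.307

3.307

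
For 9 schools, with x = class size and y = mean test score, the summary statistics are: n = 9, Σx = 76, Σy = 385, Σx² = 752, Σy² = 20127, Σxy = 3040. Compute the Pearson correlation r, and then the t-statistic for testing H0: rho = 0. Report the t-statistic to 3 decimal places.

-0.933

S_xy = nΣxy − ΣxΣy = 9·3040 − 76·385 = 27360 − 29260 = -1900
S_xx = nΣx² − (Σx)² = 9·752 − 76² = 6768 − 5776 = 992
S_yy = nΣy² − (Σy)² = 9·20127 − 385² = 181143 − 148225 = 32918
r = S_xy / √(S_xx·S_yy) = -1900 / √(992·32918) = -1900 / √32654656 = -1900 / 5714.4253 = -0.3325
t = r·√(n−2)/√(1−r²) = -0.3325·√7 / √(1−0.110556) = -0.879712 / 0.943103 = -0.933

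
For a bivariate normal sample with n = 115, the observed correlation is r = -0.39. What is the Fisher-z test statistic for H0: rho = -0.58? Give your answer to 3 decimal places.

2.653

z_r = atanh(-0.39) = -0.411800,  z_0 = atanh(-0.58) = -0.662463
SE = 1/√(n−3) = 1/√112 = 0.094491
z = (z_r − z_0)/SE = (-0.411800 − (-0.662463)) / 0.094491 = 0.250663 / 0.094491 = 2.653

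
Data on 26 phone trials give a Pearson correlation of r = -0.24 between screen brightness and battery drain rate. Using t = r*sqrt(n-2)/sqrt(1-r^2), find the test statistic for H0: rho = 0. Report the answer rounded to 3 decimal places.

-1.211

1 − r² = 1 − 0.0576 = 0.9424;  √(1−r²) = 0.970773
√(n−2) = √24 = 4.898979
t = r·√(n−2)/√(1−r²) = -0.24 · 4.898979 / 0.970773 = -1.211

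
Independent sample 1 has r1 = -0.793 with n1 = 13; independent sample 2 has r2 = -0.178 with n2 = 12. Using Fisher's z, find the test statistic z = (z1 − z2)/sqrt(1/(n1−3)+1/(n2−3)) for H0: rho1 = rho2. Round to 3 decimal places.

Fisher z-transforms: z1 = atanh(-0.793) = -1.079463, z2 = atanh(-0.178) = -0.179916; difference d = -0.899547
Var(d) = 1/10 + 1/9 = 0.1000000 + 0.1111111 = 0.2111111
z = d/√Var(d) = -0.899547 / √0.2111111 = -0.899547 / 0.459468 = -1.958

-1.958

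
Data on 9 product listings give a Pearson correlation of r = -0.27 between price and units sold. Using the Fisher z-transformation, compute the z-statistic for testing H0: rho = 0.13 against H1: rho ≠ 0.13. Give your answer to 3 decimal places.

-0.998

Fisher z: atanh(-0.27) = -0.276864, atanh(0.13) = 0.130740
z = (z_r − z_0)·√(n−3) = (-0.276864 − 0.130740)·√6 = -0.407604 · 2.449490 = -0.998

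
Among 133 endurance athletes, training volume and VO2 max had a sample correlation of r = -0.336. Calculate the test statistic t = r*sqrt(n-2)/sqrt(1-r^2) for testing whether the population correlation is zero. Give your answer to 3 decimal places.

-4.083

1 − r² = 1 − 0.112896 = 0.887104;  √(1−r²) = 0.941862
√(n−2) = √131 = 11.445523
t = r·√(n−2)/√(1−r²) = -0.336 · 11.445523 / 0.941862 = -4.083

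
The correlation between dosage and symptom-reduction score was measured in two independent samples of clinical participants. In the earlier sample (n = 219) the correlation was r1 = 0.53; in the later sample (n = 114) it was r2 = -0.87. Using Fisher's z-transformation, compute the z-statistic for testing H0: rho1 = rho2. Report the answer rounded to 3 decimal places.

16.468

z1 = atanh(0.53) = 0.590145,  z2 = atanh(-0.87) = -1.333080
SE = √(1/(n1−3) + 1/(n2−3)) = √(1/216 + 1/111) = √(0.0046296 + 0.0090090) = √0.0136386 = 0.116784
z = (z1 − z2)/SE = (0.590145 − (-1.333080)) / 0.116784 = 1.923225 / 0.116784 = 16.468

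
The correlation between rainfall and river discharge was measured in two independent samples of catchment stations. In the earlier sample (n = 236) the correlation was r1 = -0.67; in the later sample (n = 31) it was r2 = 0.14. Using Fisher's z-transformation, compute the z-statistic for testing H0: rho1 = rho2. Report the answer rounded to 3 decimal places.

-4.758

z1 = atanh(-0.67) = -0.810743,  z2 = atanh(0.14) = 0.140926
SE = √(1/(n1−3) + 1/(n2−3)) = √(1/233 + 1/28) = √(0.0042918 + 0.0357143) = √0.0400061 = 0.200015
z = (z1 − z2)/SE = (-0.810743 − 0.140926) / 0.200015 = -0.951669 / 0.200015 = -4.758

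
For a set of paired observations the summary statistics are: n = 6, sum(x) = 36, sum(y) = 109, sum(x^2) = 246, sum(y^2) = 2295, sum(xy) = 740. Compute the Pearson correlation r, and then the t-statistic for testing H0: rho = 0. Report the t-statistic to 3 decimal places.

3.800

Numerator: nΣxy − (Σx)(Σy) = 6·740 − (36)(109) = 516
Denominator: √[(nΣx²−(Σx)²)(nΣy²−(Σy)²)]
  nΣx²−(Σx)² = 6·246 − 1296 = 180;  nΣy²−(Σy)² = 6·2295 − 11881 = 1889
  √(180·1889) = √340020 = 583.1123
r = 516 / 583.1123 = 0.8849
t = r·√(n−2)/√(1−r²) = 0.8849·√4 / √(1−0.783048) = 1.769800 / 0.465781 = 3.800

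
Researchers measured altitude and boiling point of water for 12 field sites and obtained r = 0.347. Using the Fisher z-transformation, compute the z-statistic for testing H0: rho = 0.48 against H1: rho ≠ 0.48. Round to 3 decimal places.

z_r = atanh(0.347) = 0.362029,  z_0 = atanh(0.48) = 0.522984
SE = 1/√(n−3) = 1/√9 = 0.333333
z = (z_r − z_0)/SE = (0.362029 − 0.522984) / 0.333333 = -0.160955 / 0.333333 = -0.483

-0.483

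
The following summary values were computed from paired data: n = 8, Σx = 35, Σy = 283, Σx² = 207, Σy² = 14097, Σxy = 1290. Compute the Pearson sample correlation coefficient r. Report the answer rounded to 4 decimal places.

Numerator: nΣxy − (Σx)(Σy) = 8·1290 − (35)(283) = 415
Denominator: √[(nΣx²−(Σx)²)(nΣy²−(Σy)²)]
  nΣx²−(Σx)² = 8·207 − 1225 = 431;  nΣy²−(Σy)² = 8·14097 − 80089 = 32687
  √(431·32687) = √14088097 = 3753.4114
r = 415 / 3753.4114 = 0.1106

0.1106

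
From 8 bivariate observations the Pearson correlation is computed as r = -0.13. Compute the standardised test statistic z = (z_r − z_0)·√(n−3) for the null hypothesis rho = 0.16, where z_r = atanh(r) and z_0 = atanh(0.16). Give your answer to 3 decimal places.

-0.653

Fisher z: atanh(-0.13) = -0.130740, atanh(0.16) = 0.161387
z = (z_r − z_0)·√(n−3) = (-0.130740 − 0.161387)·√5 = -0.292127 · 2.236068 = -0.653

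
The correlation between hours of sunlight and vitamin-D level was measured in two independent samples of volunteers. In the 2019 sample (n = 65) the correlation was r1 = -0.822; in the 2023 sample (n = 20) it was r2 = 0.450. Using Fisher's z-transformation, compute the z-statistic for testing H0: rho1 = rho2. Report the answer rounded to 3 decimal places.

-6.018

Fisher z-transforms: z1 = atanh(-0.822) = -1.162953, z2 = atanh(0.450) = 0.484700; difference d = -1.647653
Var(d) = 1/62 + 1/17 = 0.0161290 + 0.0588235 = 0.0749525
z = d/√Var(d) = -1.647653 / √0.0749525 = -1.647653 / 0.273775 = -6.018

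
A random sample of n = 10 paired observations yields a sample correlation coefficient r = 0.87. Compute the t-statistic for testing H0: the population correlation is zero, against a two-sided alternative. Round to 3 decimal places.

4.991

1 − r² = 1 − 0.7569 = 0.2431;  √(1−r²) = 0.493052
√(n−2) = √8 = 2.828427
t = r·√(n−2)/√(1−r²) = 0.87 · 2.828427 / 0.493052 = 4.991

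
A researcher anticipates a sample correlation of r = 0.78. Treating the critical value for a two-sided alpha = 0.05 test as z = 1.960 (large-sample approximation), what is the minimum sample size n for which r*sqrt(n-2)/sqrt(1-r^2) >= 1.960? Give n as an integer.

Need r·√(n−2)/√(1−r²) ≥ 1.960
√(n−2) ≥ 1.960·√(1−0.6084) / 0.78 = 1.960·0.625780 / 0.78 = 1.5725
n−2 ≥ 2.4728  ⇒  n ≥ 4.4728
Smallest integer n = 5

5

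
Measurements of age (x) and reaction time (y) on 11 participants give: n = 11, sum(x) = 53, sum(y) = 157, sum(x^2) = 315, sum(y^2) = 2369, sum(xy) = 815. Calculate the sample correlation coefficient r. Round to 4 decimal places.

0.6696

Numerator: nΣxy − (Σx)(Σy) = 11·815 − (53)(157) = 644
Denominator: √[(nΣx²−(Σx)²)(nΣy²−(Σy)²)]
  nΣx²−(Σx)² = 11·315 − 2809 = 656;  nΣy²−(Σy)² = 11·2369 − 24649 = 1410
  √(656·1410) = √924960 = 961.7484
r = 644 / 961.7484 = 0.6696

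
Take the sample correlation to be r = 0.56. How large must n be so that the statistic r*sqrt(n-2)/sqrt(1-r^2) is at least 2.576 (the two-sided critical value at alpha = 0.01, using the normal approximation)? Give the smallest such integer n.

Need r·√(n−2)/√(1−r²) ≥ 2.576
√(n−2) ≥ 2.576·√(1−0.3136) / 0.56 = 2.576·0.828493 / 0.56 = 3.8111
n−2 ≥ 14.5245  ⇒  n ≥ 16.5245
Smallest integer n = 17

17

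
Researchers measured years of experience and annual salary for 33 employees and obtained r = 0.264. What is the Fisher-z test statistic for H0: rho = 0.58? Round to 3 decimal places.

-2.147

Fisher z: atanh(0.264) = 0.270403, atanh(0.58) = 0.662463
z = (z_r − z_0)·√(n−3) = (0.270403 − 0.662463)·√30 = -0.392060 · 5.477226 = -2.147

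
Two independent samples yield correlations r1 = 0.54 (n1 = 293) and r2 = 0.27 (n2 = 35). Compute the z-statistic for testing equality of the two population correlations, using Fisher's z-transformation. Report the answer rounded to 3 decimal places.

1.757

Fisher z-transforms: z1 = atanh(0.54) = 0.604156, z2 = atanh(0.27) = 0.276864; difference d = 0.327292
Var(d) = 1/290 + 1/32 = 0.0034483 + 0.0312500 = 0.0346983
z = d/√Var(d) = 0.327292 / √0.0346983 = 0.327292 / 0.186275 = 1.757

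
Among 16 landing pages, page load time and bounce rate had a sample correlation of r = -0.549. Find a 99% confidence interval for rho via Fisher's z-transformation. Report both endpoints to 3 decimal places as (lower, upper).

(-0.870, 0.097)

z_r = atanh(-0.549) = -0.616949;  SE = 1/√(n−3) = 1/√13 = 0.277350
z-limits: -0.616949 ± 2.576·0.277350 = -0.616949 ± 0.714454 = [-1.331403, 0.097505]
ρ-limits: (tanh -1.331403, tanh 0.097505) = (-0.870, 0.097)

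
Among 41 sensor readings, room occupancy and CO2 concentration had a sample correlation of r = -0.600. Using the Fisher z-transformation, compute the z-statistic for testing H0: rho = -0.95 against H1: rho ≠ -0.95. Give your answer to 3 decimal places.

7.019

Fisher z: atanh(-0.600) = -0.693147, atanh(-0.95) = -1.831781
z = (z_r − z_0)·√(n−3) = (-0.693147 − (-1.831781))·√38 = 1.138634 · 6.164414 = 7.019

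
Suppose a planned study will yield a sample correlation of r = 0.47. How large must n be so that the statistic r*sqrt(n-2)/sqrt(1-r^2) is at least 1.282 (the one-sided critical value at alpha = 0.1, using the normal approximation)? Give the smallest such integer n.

8

Need r·√(n−2)/√(1−r²) ≥ 1.282
√(n−2) ≥ 1.282·√(1−0.2209) / 0.47 = 1.282·0.882666 / 0.47 = 2.4076
n−2 ≥ 5.7965  ⇒  n ≥ 7.7965
Smallest integer n = 8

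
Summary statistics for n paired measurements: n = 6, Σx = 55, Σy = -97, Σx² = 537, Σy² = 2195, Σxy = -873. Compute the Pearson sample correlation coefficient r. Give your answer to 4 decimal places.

0.1127

S_xy = nΣxy − ΣxΣy = 6·(-873) − 55·(-97) = -5238 − (-5335) = 97
S_xx = nΣx² − (Σx)² = 6·537 − 55² = 3222 − 3025 = 197
S_yy = nΣy² − (Σy)² = 6·2195 − (-97)² = 13170 − 9409 = 3761
r = S_xy / √(S_xx·S_yy) = 97 / √(197·3761) = 97 / √740917 = 97 / 860.7654 = 0.1127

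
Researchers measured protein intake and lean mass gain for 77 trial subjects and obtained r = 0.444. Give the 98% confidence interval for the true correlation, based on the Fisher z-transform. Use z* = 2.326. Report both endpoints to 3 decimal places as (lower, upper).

z_r = atanh(0.444) = 0.477202;  SE = 1/√(n−3) = 1/√74 = 0.116248
z-limits: 0.477202 ± 2.326·0.116248 = 0.477202 ± 0.270393 = [0.206809, 0.747595]
ρ-limits: (tanh 0.206809, tanh 0.747595) = (0.204, 0.634)

(0.204, 0.634)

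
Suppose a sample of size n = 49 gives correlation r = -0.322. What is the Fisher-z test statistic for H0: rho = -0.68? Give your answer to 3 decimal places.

3.359

z_r = atanh(-0.322) = -0.333877,  z_0 = atanh(-0.68) = -0.829114
SE = 1/√(n−3) = 1/√46 = 0.147442
z = (z_r − z_0)/SE = (-0.333877 − (-0.829114)) / 0.147442 = 0.495237 / 0.147442 = 3.359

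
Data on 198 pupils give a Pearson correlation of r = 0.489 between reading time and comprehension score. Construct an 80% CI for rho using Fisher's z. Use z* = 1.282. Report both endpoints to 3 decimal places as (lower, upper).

(0.416, 0.556)

Fisher z: z_r = atanh(r) = ½·ln((1+0.489)/(1−0.489)) = 0.534745
SE(z) = 1/√(n−3) = 1/√195 = 0.071611
80% ⇒ z* = 1.282; margin = 1.282·0.071611 = 0.091805
CI on z-scale: (0.442940, 0.626550)
Back-transform: tanh(0.442940) = 0.416078, tanh(0.626550) = 0.555672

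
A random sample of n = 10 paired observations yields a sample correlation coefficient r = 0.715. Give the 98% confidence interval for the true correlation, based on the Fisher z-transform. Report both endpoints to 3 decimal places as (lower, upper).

(0.018, 0.944)

Fisher z: z_r = atanh(r) = ½·ln((1+0.715)/(1−0.715)) = 0.897340
SE(z) = 1/√(n−3) = 1/√7 = 0.377964
98% ⇒ z* = 2.326; margin = 2.326·0.377964 = 0.879144
CI on z-scale: (0.018196, 1.776484)
Back-transform: tanh(0.018196) = 0.018194, tanh(1.776484) = 0.944316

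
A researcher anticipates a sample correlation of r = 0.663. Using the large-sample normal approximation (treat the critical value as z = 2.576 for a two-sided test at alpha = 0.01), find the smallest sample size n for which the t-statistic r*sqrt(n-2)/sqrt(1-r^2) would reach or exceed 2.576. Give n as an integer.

11

Need r·√(n−2)/√(1−r²) ≥ 2.576
√(n−2) ≥ 2.576·√(1−0.439569) / 0.663 = 2.576·0.748619 / 0.663 = 2.9087
n−2 ≥ 8.4605  ⇒  n ≥ 10.4605
Smallest integer n = 11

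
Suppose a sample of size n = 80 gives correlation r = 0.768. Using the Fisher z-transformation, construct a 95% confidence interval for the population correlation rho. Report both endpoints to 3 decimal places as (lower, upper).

(0.660, 0.845)

Fisher z: z_r = atanh(r) = ½·ln((1+0.768)/(1−0.768)) = 1.015433
SE(z) = 1/√(n−3) = 1/√77 = 0.113961
95% ⇒ z* = 1.960; margin = 1.960·0.113961 = 0.223364
CI on z-scale: (0.792069, 1.238797)
Back-transform: tanh(0.792069) = 0.659580, tanh(1.238797) = 0.845112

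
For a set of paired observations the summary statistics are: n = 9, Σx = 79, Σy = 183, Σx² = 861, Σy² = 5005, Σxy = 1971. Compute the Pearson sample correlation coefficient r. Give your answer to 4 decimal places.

S_xy = nΣxy − ΣxΣy = 9·1971 − 79·183 = 17739 − 14457 = 3282
S_xx = nΣx² − (Σx)² = 9·861 − 79² = 7749 − 6241 = 1508
S_yy = nΣy² − (Σy)² = 9·5005 − 183² = 45045 − 33489 = 11556
r = S_xy / √(S_xx·S_yy) = 3282 / √(1508·11556) = 3282 / √17426448 = 3282 / 4174.4997 = 0.7862

0.7862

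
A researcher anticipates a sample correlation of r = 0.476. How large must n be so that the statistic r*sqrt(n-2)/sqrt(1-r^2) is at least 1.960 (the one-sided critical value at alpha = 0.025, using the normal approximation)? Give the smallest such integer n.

16

r√(n−2)/√(1−r²) ≥ 1.960  ⇔  n−2 ≥ (1.960)²·(1−r²)/r²
(1−r²)/r² = (1−0.226576)/0.226576 = 3.4135
n ≥ 2 + 3.8416·3.4135 = 2 + 13.1133 = 15.1133
⌈15.1133⌉ = 16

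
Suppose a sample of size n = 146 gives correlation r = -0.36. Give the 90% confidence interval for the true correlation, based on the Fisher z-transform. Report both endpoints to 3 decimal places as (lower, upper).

Fisher z: z_r = atanh(r) = ½·ln((1+(-0.36))/(1−(-0.36))) = -0.376886
SE(z) = 1/√(n−3) = 1/√143 = 0.083624
90% ⇒ z* = 1.645; margin = 1.645·0.083624 = 0.137561
CI on z-scale: (-0.514447, -0.239325)
Back-transform: tanh(-0.514447) = -0.473403, tanh(-0.239325) = -0.234858

(-0.473, -0.235)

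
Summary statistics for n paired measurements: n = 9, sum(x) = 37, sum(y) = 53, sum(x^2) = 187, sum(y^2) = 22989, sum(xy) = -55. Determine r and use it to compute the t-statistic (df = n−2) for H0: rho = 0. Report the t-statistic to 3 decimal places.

S_xy = nΣxy − ΣxΣy = 9·(-55) − 37·53 = -495 − 1961 = -2456
S_xx = nΣx² − (Σx)² = 9·187 − 37² = 1683 − 1369 = 314
S_yy = nΣy² − (Σy)² = 9·22989 − 53² = 206901 − 2809 = 204092
r = S_xy / √(S_xx·S_yy) = -2456 / √(314·204092) = -2456 / √64084888 = -2456 / 8005.3037 = -0.3068
t = r·√(n−2)/√(1−r²) = -0.3068·√7 / √(1−0.094126) = -0.811717 / 0.951774 = -0.853

-0.853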